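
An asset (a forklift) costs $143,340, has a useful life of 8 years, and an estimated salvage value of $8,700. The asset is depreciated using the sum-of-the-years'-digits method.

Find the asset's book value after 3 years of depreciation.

$64,800

Depreciable base = $143,340 − $8,700 = $134,640.
Sum of the years' digits = 8+7+6+5+4+3+2+1 = 36.
Year 1: $134,640 × 8/36 = $29,920. Book value $113,420.
Year 2: $134,640 × 7/36 = $26,180. Book value $87,240.
Year 3: $134,640 × 6/36 = $22,440. Book value $64,800.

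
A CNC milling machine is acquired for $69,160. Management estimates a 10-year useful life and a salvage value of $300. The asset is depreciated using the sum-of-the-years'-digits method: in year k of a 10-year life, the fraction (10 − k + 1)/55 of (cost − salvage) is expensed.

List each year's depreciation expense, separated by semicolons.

$12,520; $11,268; $10,016; $8,764; $7,512; $6,260; $5,008; $3,756; $2,504; $1,252

Depreciable base = $69,160 − $300 = $68,860.
Sum of the years' digits = 10+9+8+7+6+5+4+3+2+1 = 55.
Year 1: $68,860 × 10/55 = $12,520. Book value $56,640.
Year 2: $68,860 × 9/55 = $11,268. Book value $45,372.
Year 3: $68,860 × 8/55 = $10,016. Book value $35,356.
Year 4: $68,860 × 7/55 = $8,764. Book value $26,592.
Year 5: $68,860 × 6/55 = $7,512. Book value $19,080.
Year 6: $68,860 × 5/55 = $6,260. Book value $12,820.
Year 7: $68,860 × 4/55 = $5,008. Book value $7,812.
Year 8: $68,860 × 3/55 = $3,756. Book value $4,056.
Year 9: $68,860 × 2/55 = $2,504. Book value $1,552.
Year 10: $68,860 × 1/55 = $1,252. Book value $300.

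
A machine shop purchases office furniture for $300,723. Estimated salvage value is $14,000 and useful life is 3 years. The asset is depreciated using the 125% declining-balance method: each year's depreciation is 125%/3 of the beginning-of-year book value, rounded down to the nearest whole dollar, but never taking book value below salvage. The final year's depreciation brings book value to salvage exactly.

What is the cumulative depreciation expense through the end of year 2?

$198,393

Depreciable base = $300,723 − $14,000 = $286,723.
Year 1: ⌊$300,723 × 125%/3⌋ = $125,301. Book value $175,422.
Year 2: ⌊$175,422 × 125%/3⌋ = $73,092. Book value $102,330.
Accumulated through year 2 = $300,723 − $102,330 = $198,393.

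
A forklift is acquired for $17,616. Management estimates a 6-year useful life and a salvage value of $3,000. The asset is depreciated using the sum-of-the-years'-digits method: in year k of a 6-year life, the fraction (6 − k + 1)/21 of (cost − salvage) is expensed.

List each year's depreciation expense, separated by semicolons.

Depreciable base = $17,616 − $3,000 = $14,616.
Sum of the years' digits = 6+5+4+3+2+1 = 21.
Year 1: $14,616 × 6/21 = $4,176. Book value $13,440.
Year 2: $14,616 × 5/21 = $3,480. Book value $9,960.
Year 3: $14,616 × 4/21 = $2,784. Book value $7,176.
Year 4: $14,616 × 3/21 = $2,088. Book value $5,088.
Year 5: $14,616 × 2/21 = $1,392. Book value $3,696.
Year 6: $14,616 × 1/21 = $696. Book value $3,000.

$4,176; $3,480; $2,784; $2,088; $1,392; $696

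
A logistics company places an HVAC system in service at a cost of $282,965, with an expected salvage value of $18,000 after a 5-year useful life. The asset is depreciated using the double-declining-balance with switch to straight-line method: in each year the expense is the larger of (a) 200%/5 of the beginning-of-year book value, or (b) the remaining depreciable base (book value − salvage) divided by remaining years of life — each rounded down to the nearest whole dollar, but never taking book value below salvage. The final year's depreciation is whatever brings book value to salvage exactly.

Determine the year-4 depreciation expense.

Depreciable base = $282,965 − $18,000 = $264,965.
Year 1: DB = ⌊$282,965 × 200%/5⌋ = $113,186; SL = ⌊$264,965/5⌋ = $52,993 → take DB $113,186. Book value $169,779.
Year 2: DB = ⌊$169,779 × 200%/5⌋ = $67,911; SL = ⌊$151,779/4⌋ = $37,944 → take DB $67,911. Book value $101,868.
Year 3: DB = ⌊$101,868 × 200%/5⌋ = $40,747; SL = ⌊$83,868/3⌋ = $27,956 → take DB $40,747. Book value $61,121.
Year 4: DB = ⌊$61,121 × 200%/5⌋ = $24,448; SL = ⌊$43,121/2⌋ = $21,560 → take DB $24,448. Book value $36,673.

$24,448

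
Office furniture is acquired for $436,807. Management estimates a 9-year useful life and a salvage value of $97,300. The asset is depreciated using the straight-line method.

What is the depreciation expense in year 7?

$37,723

Depreciable base = $436,807 − $97,300 = $339,507.
Annual expense = $339,507 / 9 = $37,723.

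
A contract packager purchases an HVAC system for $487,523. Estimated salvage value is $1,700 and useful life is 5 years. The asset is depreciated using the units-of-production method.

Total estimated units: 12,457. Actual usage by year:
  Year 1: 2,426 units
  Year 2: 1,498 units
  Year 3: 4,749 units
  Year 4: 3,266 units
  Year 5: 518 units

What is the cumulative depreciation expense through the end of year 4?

$465,621

Depreciable base = $487,523 − $1,700 = $485,823.
Rate = $485,823 / 12,457 units = $39 per unit.
Year 1: 2,426 × $39 = $94,614. Book value $392,909.
Year 2: 1,498 × $39 = $58,422. Book value $334,487.
Year 3: 4,749 × $39 = $185,211. Book value $149,276.
Year 4: 3,266 × $39 = $127,374. Book value $21,902.
Accumulated through year 4 = $487,523 − $21,902 = $465,621.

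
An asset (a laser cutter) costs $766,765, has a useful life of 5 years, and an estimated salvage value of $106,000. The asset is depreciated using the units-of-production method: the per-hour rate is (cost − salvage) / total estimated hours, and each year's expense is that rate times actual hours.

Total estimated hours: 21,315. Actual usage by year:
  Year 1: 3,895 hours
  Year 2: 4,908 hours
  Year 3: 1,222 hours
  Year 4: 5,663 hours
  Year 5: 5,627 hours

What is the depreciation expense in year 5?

Depreciable base = $766,765 − $106,000 = $660,765.
Rate = $660,765 / 21,315 hours = $31 per hour.
Year 1: 3,895 × $31 = $120,745. Book value $646,020.
Year 2: 4,908 × $31 = $152,148. Book value $493,872.
Year 3: 1,222 × $31 = $37,882. Book value $455,990.
Year 4: 5,663 × $31 = $175,553. Book value $280,437.
Year 5: 5,627 × $31 = $174,437. Book value $106,000.

$174,437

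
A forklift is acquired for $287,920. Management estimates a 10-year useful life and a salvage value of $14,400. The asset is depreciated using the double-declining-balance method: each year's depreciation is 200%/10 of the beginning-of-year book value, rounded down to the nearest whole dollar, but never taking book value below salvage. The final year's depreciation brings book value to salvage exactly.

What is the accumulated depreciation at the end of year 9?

$249,274

Depreciable base = $287,920 − $14,400 = $273,520.
Year 1: ⌊$287,920 × 200%/10⌋ = $57,584. Book value $230,336.
Year 2: ⌊$230,336 × 200%/10⌋ = $46,067. Book value $184,269.
Year 3: ⌊$184,269 × 200%/10⌋ = $36,853. Book value $147,416.
Year 4: ⌊$147,416 × 200%/10⌋ = $29,483. Book value $117,933.
Year 5: ⌊$117,933 × 200%/10⌋ = $23,586. Book value $94,347.
Year 6: ⌊$94,347 × 200%/10⌋ = $18,869. Book value $75,478.
Year 7: ⌊$75,478 × 200%/10⌋ = $15,095. Book value $60,383.
Year 8: ⌊$60,383 × 200%/10⌋ = $12,076. Book value $48,307.
Year 9: ⌊$48,307 × 200%/10⌋ = $9,661. Book value $38,646.
Accumulated through year 9 = $287,920 − $38,646 = $249,274.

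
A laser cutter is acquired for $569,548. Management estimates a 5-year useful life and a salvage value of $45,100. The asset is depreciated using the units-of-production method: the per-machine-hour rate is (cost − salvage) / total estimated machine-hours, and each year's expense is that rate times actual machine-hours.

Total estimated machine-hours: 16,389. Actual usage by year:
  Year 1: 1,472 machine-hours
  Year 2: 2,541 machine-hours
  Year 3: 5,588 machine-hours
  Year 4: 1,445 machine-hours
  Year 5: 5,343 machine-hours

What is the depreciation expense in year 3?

$178,816

Depreciable base = $569,548 − $45,100 = $524,448.
Rate = $524,448 / 16,389 machine-hours = $32 per machine-hour.
Year 1: 1,472 × $32 = $47,104. Book value $522,444.
Year 2: 2,541 × $32 = $81,312. Book value $441,132.
Year 3: 5,588 × $32 = $178,816. Book value $262,316.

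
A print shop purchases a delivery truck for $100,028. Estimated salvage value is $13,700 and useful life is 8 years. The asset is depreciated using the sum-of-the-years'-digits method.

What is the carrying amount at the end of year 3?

$49,670

Depreciable base = $100,028 − $13,700 = $86,328.
Sum of the years' digits = 8+7+6+5+4+3+2+1 = 36.
Year 1: $86,328 × 8/36 = $19,184. Book value $80,844.
Year 2: $86,328 × 7/36 = $16,786. Book value $64,058.
Year 3: $86,328 × 6/36 = $14,388. Book value $49,670.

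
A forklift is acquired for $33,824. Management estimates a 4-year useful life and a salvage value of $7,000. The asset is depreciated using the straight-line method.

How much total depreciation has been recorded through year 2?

Depreciable base = $33,824 − $7,000 = $26,824.
Annual expense = $26,824 / 4 = $6,706.
End of year 1: book value $27,118.
End of year 2: book value $20,412.
Accumulated through year 2 = $33,824 − $20,412 = $13,412.

$13,412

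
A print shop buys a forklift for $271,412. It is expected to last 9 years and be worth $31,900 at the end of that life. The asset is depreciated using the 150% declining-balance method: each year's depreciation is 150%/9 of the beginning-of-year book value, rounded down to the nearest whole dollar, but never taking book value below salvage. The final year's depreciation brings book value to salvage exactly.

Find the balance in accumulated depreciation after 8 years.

Depreciable base = $271,412 − $31,900 = $239,512.
Year 1: ⌊$271,412 × 150%/9⌋ = $45,235. Book value $226,177.
Year 2: ⌊$226,177 × 150%/9⌋ = $37,696. Book value $188,481.
Year 3: ⌊$188,481 × 150%/9⌋ = $31,413. Book value $157,068.
Year 4: ⌊$157,068 × 150%/9⌋ = $26,178. Book value $130,890.
Year 5: ⌊$130,890 × 150%/9⌋ = $21,815. Book value $109,075.
Year 6: ⌊$109,075 × 150%/9⌋ = $18,179. Book value $90,896.
Year 7: ⌊$90,896 × 150%/9⌋ = $15,149. Book value $75,747.
Year 8: ⌊$75,747 × 150%/9⌋ = $12,624. Book value $63,123.
Accumulated through year 8 = $271,412 − $63,123 = $208,289.

$208,289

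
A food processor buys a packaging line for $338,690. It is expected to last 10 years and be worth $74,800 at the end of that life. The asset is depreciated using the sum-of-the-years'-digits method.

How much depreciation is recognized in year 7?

Depreciable base = $338,690 − $74,800 = $263,890.
Sum of the years' digits = 10+9+8+7+6+5+4+3+2+1 = 55.
Year 1: $263,890 × 10/55 = $47,980. Book value $290,710.
Year 2: $263,890 × 9/55 = $43,182. Book value $247,528.
Year 3: $263,890 × 8/55 = $38,384. Book value $209,144.
Year 4: $263,890 × 7/55 = $33,586. Book value $175,558.
Year 5: $263,890 × 6/55 = $28,788. Book value $146,770.
Year 6: $263,890 × 5/55 = $23,990. Book value $122,780.
Year 7: $263,890 × 4/55 = $19,192. Book value $103,588.

$19,192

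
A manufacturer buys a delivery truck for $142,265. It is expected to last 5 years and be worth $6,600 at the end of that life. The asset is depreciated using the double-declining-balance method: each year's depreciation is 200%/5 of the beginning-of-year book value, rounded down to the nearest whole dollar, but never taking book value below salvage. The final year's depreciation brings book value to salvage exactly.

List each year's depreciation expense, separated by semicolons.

Depreciable base = $142,265 − $6,600 = $135,665.
Year 1: ⌊$142,265 × 200%/5⌋ = $56,906. Book value $85,359.
Year 2: ⌊$85,359 × 200%/5⌋ = $34,143. Book value $51,216.
Year 3: ⌊$51,216 × 200%/5⌋ = $20,486. Book value $30,730.
Year 4: ⌊$30,730 × 200%/5⌋ = $12,292. Book value $18,438.
Year 5 (final): $18,438 − $6,600 = $11,838. Book value $6,600.

$56,906; $34,143; $20,486; $12,292; $11,838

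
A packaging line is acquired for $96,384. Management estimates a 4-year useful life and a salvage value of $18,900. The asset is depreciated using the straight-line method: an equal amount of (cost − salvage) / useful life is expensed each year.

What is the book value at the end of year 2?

Depreciable base = $96,384 − $18,900 = $77,484.
Annual expense = $77,484 / 4 = $19,371.
End of year 1: book value $77,013.
End of year 2: book value $57,642.

$57,642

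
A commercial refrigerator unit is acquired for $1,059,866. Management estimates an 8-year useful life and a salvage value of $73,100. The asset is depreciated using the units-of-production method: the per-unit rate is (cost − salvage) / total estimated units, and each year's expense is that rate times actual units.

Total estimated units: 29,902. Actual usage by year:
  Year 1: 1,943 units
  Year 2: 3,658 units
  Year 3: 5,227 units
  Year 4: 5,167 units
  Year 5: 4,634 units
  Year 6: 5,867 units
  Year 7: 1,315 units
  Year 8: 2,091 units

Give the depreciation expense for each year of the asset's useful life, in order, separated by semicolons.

$64,119; $120,714; $172,491; $170,511; $152,922; $193,611; $43,395; $69,003

Depreciable base = $1,059,866 − $73,100 = $986,766.
Rate = $986,766 / 29,902 units = $33 per unit.
Year 1: 1,943 × $33 = $64,119. Book value $995,747.
Year 2: 3,658 × $33 = $120,714. Book value $875,033.
Year 3: 5,227 × $33 = $172,491. Book value $702,542.
Year 4: 5,167 × $33 = $170,511. Book value $532,031.
Year 5: 4,634 × $33 = $152,922. Book value $379,109.
Year 6: 5,867 × $33 = $193,611. Book value $185,498.
Year 7: 1,315 × $33 = $43,395. Book value $142,103.
Year 8: 2,091 × $33 = $69,003. Book value $73,100.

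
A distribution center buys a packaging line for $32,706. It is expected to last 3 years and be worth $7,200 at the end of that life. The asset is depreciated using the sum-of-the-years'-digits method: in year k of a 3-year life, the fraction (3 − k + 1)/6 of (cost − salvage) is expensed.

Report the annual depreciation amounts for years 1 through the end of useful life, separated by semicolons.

$12,753; $8,502; $4,251

Depreciable base = $32,706 − $7,200 = $25,506.
Sum of the years' digits = 3+2+1 = 6.
Year 1: $25,506 × 3/6 = $12,753. Book value $19,953.
Year 2: $25,506 × 2/6 = $8,502. Book value $11,451.
Year 3: $25,506 × 1/6 = $4,251. Book value $7,200.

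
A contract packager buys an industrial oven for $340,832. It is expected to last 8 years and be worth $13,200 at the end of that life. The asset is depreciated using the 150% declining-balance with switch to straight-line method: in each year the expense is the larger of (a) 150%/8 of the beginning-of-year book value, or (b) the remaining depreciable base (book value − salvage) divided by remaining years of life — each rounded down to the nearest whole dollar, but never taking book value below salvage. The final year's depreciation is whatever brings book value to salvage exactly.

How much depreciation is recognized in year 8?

Depreciable base = $340,832 − $13,200 = $327,632.
Year 1: DB = ⌊$340,832 × 150%/8⌋ = $63,906; SL = ⌊$327,632/8⌋ = $40,954 → take DB $63,906. Book value $276,926.
Year 2: DB = ⌊$276,926 × 150%/8⌋ = $51,923; SL = ⌊$263,726/7⌋ = $37,675 → take DB $51,923. Book value $225,003.
Year 3: DB = ⌊$225,003 × 150%/8⌋ = $42,188; SL = ⌊$211,803/6⌋ = $35,300 → take DB $42,188. Book value $182,815.
Year 4: DB = ⌊$182,815 × 150%/8⌋ = $34,277; SL = ⌊$169,615/5⌋ = $33,923 → take DB $34,277. Book value $148,538.
Year 5: DB = ⌊$148,538 × 150%/8⌋ = $27,850; SL = ⌊$135,338/4⌋ = $33,834 → take SL $33,834. Book value $114,704.
Year 6: DB = ⌊$114,704 × 150%/8⌋ = $21,507; SL = ⌊$101,504/3⌋ = $33,834 → take SL $33,834. Book value $80,870.
Year 7: DB = ⌊$80,870 × 150%/8⌋ = $15,163; SL = ⌊$67,670/2⌋ = $33,835 → take SL $33,835. Book value $47,035.
Year 8 (final): $47,035 − $13,200 = $33,835. Book value $13,200.

$33,835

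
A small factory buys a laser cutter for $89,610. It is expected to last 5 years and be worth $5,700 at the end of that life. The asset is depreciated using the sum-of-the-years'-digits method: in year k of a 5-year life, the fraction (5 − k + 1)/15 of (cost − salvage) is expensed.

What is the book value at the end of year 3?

Depreciable base = $89,610 − $5,700 = $83,910.
Sum of the years' digits = 5+4+3+2+1 = 15.
Year 1: $83,910 × 5/15 = $27,970. Book value $61,640.
Year 2: $83,910 × 4/15 = $22,376. Book value $39,264.
Year 3: $83,910 × 3/15 = $16,782. Book value $22,482.

$22,482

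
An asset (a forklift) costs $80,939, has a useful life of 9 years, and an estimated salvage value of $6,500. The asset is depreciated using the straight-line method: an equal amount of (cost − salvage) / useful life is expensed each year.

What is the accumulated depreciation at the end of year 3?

Depreciable base = $80,939 − $6,500 = $74,439.
Annual expense = $74,439 / 9 = $8,271.
End of year 1: book value $72,668.
End of year 2: book value $64,397.
End of year 3: book value $56,126.
Accumulated through year 3 = $80,939 − $56,126 = $24,813.

$24,813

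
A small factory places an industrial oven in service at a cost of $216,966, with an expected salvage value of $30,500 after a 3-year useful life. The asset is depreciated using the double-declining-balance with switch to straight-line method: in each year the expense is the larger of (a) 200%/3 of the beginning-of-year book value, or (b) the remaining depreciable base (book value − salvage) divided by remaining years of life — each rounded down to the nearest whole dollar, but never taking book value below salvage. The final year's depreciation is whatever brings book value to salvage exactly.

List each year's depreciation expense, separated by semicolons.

Depreciable base = $216,966 − $30,500 = $186,466.
Year 1: DB = ⌊$216,966 × 200%/3⌋ = $144,644; SL = ⌊$186,466/3⌋ = $62,155 → take DB $144,644. Book value $72,322.
Year 2: DB = ⌊$72,322 × 200%/3⌋ = $48,214; SL = ⌊$41,822/2⌋ = $20,911 → take DB $48,214, capped at $41,822. Book value $30,500.
Year 3 (final): $30,500 − $30,500 = $0. Book value $30,500.

$144,644; $41,822; $0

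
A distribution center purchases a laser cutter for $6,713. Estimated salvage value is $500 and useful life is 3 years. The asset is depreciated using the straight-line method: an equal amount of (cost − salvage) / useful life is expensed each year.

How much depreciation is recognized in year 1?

$2,071

Depreciable base = $6,713 − $500 = $6,213.
Annual expense = $6,213 / 3 = $2,071.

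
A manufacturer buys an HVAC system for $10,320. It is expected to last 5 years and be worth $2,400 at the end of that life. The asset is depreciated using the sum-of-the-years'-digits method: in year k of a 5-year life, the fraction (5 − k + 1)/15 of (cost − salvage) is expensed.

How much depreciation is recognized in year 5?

Depreciable base = $10,320 − $2,400 = $7,920.
Sum of the years' digits = 5+4+3+2+1 = 15.
Year 1: $7,920 × 5/15 = $2,640. Book value $7,680.
Year 2: $7,920 × 4/15 = $2,112. Book value $5,568.
Year 3: $7,920 × 3/15 = $1,584. Book value $3,984.
Year 4: $7,920 × 2/15 = $1,056. Book value $2,928.
Year 5: $7,920 × 1/15 = $528. Book value $2,400.

$528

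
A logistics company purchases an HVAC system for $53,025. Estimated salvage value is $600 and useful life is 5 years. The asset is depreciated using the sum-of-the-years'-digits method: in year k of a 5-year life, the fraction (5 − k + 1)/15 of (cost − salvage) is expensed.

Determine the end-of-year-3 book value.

Depreciable base = $53,025 − $600 = $52,425.
Sum of the years' digits = 5+4+3+2+1 = 15.
Year 1: $52,425 × 5/15 = $17,475. Book value $35,550.
Year 2: $52,425 × 4/15 = $13,980. Book value $21,570.
Year 3: $52,425 × 3/15 = $10,485. Book value $11,085.

$11,085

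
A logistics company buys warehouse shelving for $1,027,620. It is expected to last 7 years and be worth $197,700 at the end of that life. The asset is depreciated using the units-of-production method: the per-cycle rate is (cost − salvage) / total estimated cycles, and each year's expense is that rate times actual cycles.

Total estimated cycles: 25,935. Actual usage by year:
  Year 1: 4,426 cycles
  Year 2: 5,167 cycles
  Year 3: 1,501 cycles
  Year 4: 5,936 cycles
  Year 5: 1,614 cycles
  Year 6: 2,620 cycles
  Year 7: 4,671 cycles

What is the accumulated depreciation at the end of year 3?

Depreciable base = $1,027,620 − $197,700 = $829,920.
Rate = $829,920 / 25,935 cycles = $32 per cycle.
Year 1: 4,426 × $32 = $141,632. Book value $885,988.
Year 2: 5,167 × $32 = $165,344. Book value $720,644.
Year 3: 1,501 × $32 = $48,032. Book value $672,612.
Accumulated through year 3 = $1,027,620 − $672,612 = $355,008.

$355,008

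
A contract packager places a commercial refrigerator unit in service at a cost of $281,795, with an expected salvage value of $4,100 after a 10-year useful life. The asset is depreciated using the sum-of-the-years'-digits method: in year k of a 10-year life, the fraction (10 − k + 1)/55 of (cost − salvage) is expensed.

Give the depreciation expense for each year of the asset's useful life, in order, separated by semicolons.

Depreciable base = $281,795 − $4,100 = $277,695.
Sum of the years' digits = 10+9+8+7+6+5+4+3+2+1 = 55.
Year 1: $277,695 × 10/55 = $50,490. Book value $231,305.
Year 2: $277,695 × 9/55 = $45,441. Book value $185,864.
Year 3: $277,695 × 8/55 = $40,392. Book value $145,472.
Year 4: $277,695 × 7/55 = $35,343. Book value $110,129.
Year 5: $277,695 × 6/55 = $30,294. Book value $79,835.
Year 6: $277,695 × 5/55 = $25,245. Book value $54,590.
Year 7: $277,695 × 4/55 = $20,196. Book value $34,394.
Year 8: $277,695 × 3/55 = $15,147. Book value $19,247.
Year 9: $277,695 × 2/55 = $10,098. Book value $9,149.
Year 10: $277,695 × 1/55 = $5,049. Book value $4,100.

$50,490; $45,441; $40,392; $35,343; $30,294; $25,245; $20,196; $15,147; $10,098; $5,049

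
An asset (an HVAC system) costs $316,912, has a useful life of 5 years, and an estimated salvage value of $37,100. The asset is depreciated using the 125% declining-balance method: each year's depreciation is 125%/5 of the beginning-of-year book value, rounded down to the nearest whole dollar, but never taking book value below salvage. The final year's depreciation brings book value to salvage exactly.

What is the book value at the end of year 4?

Depreciable base = $316,912 − $37,100 = $279,812.
Year 1: ⌊$316,912 × 125%/5⌋ = $79,228. Book value $237,684.
Year 2: ⌊$237,684 × 125%/5⌋ = $59,421. Book value $178,263.
Year 3: ⌊$178,263 × 125%/5⌋ = $44,565. Book value $133,698.
Year 4: ⌊$133,698 × 125%/5⌋ = $33,424. Book value $100,274.

$100,274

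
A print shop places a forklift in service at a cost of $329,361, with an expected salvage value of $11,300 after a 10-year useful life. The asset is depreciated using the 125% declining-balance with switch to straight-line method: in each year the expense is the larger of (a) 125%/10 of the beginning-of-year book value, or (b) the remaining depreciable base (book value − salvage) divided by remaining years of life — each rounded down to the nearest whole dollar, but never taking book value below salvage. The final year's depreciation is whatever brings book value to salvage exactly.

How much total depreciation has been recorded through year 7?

$228,340

Depreciable base = $329,361 − $11,300 = $318,061.
Year 1: DB = ⌊$329,361 × 125%/10⌋ = $41,170; SL = ⌊$318,061/10⌋ = $31,806 → take DB $41,170. Book value $288,191.
Year 2: DB = ⌊$288,191 × 125%/10⌋ = $36,023; SL = ⌊$276,891/9⌋ = $30,765 → take DB $36,023. Book value $252,168.
Year 3: DB = ⌊$252,168 × 125%/10⌋ = $31,521; SL = ⌊$240,868/8⌋ = $30,108 → take DB $31,521. Book value $220,647.
Year 4: DB = ⌊$220,647 × 125%/10⌋ = $27,580; SL = ⌊$209,347/7⌋ = $29,906 → take SL $29,906. Book value $190,741.
Year 5: DB = ⌊$190,741 × 125%/10⌋ = $23,842; SL = ⌊$179,441/6⌋ = $29,906 → take SL $29,906. Book value $160,835.
Year 6: DB = ⌊$160,835 × 125%/10⌋ = $20,104; SL = ⌊$149,535/5⌋ = $29,907 → take SL $29,907. Book value $130,928.
Year 7: DB = ⌊$130,928 × 125%/10⌋ = $16,366; SL = ⌊$119,628/4⌋ = $29,907 → take SL $29,907. Book value $101,021.
Accumulated through year 7 = $329,361 − $101,021 = $228,340.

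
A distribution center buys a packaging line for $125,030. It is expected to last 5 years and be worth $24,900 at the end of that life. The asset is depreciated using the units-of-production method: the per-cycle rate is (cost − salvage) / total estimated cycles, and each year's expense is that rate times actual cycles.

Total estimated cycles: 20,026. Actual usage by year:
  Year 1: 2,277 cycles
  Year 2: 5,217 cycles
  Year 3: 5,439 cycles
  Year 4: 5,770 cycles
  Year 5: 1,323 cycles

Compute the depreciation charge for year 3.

Depreciable base = $125,030 − $24,900 = $100,130.
Rate = $100,130 / 20,026 cycles = $5 per cycle.
Year 1: 2,277 × $5 = $11,385. Book value $113,645.
Year 2: 5,217 × $5 = $26,085. Book value $87,560.
Year 3: 5,439 × $5 = $27,195. Book value $60,365.

$27,195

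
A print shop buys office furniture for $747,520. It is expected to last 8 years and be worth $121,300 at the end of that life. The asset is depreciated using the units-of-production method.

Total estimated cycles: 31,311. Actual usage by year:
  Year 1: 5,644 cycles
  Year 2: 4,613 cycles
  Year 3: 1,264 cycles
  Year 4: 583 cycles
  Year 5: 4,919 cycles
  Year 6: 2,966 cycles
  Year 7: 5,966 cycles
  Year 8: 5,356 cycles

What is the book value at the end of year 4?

$505,440

Depreciable base = $747,520 − $121,300 = $626,220.
Rate = $626,220 / 31,311 cycles = $20 per cycle.
Year 1: 5,644 × $20 = $112,880. Book value $634,640.
Year 2: 4,613 × $20 = $92,260. Book value $542,380.
Year 3: 1,264 × $20 = $25,280. Book value $517,100.
Year 4: 583 × $20 = $11,660. Book value $505,440.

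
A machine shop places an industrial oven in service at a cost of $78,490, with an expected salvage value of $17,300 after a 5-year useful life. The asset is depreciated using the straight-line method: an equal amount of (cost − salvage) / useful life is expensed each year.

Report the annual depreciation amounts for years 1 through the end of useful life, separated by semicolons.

Depreciable base = $78,490 − $17,300 = $61,190.
Annual expense = $61,190 / 5 = $12,238.
End of year 1: book value $66,252.
End of year 2: book value $54,014.
End of year 3: book value $41,776.
End of year 4: book value $29,538.
End of year 5: book value $17,300.

$12,238; $12,238; $12,238; $12,238; $12,238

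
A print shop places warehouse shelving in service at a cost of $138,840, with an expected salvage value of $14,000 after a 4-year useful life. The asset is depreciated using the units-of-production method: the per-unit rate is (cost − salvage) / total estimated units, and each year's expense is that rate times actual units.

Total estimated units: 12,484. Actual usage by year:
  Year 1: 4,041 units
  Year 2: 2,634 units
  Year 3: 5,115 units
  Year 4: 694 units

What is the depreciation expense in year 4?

$6,940

Depreciable base = $138,840 − $14,000 = $124,840.
Rate = $124,840 / 12,484 units = $10 per unit.
Year 1: 4,041 × $10 = $40,410. Book value $98,430.
Year 2: 2,634 × $10 = $26,340. Book value $72,090.
Year 3: 5,115 × $10 = $51,150. Book value $20,940.
Year 4: 694 × $10 = $6,940. Book value $14,000.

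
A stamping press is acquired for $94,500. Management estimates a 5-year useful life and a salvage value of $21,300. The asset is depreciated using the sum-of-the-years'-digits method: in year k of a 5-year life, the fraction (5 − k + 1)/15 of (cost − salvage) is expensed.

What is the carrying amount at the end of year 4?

$26,180

Depreciable base = $94,500 − $21,300 = $73,200.
Sum of the years' digits = 5+4+3+2+1 = 15.
Year 1: $73,200 × 5/15 = $24,400. Book value $70,100.
Year 2: $73,200 × 4/15 = $19,520. Book value $50,580.
Year 3: $73,200 × 3/15 = $14,640. Book value $35,940.
Year 4: $73,200 × 2/15 = $9,760. Book value $26,180.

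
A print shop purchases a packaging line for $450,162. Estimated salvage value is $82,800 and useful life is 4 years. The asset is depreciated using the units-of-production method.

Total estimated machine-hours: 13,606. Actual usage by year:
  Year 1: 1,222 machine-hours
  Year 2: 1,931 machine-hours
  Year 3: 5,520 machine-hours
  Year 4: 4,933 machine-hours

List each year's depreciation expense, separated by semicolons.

$32,994; $52,137; $149,040; $133,191

Depreciable base = $450,162 − $82,800 = $367,362.
Rate = $367,362 / 13,606 machine-hours = $27 per machine-hour.
Year 1: 1,222 × $27 = $32,994. Book value $417,168.
Year 2: 1,931 × $27 = $52,137. Book value $365,031.
Year 3: 5,520 × $27 = $149,040. Book value $215,991.
Year 4: 4,933 × $27 = $133,191. Book value $82,800.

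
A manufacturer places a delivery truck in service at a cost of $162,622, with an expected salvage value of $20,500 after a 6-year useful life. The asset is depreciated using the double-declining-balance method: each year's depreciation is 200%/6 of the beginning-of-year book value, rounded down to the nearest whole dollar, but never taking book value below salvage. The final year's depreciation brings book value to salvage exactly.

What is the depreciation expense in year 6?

$916

Depreciable base = $162,622 − $20,500 = $142,122.
Year 1: ⌊$162,622 × 200%/6⌋ = $54,207. Book value $108,415.
Year 2: ⌊$108,415 × 200%/6⌋ = $36,138. Book value $72,277.
Year 3: ⌊$72,277 × 200%/6⌋ = $24,092. Book value $48,185.
Year 4: ⌊$48,185 × 200%/6⌋ = $16,061. Book value $32,124.
Year 5: ⌊$32,124 × 200%/6⌋ = $10,708. Book value $21,416.
Year 6 (final): $21,416 − $20,500 = $916. Book value $20,500.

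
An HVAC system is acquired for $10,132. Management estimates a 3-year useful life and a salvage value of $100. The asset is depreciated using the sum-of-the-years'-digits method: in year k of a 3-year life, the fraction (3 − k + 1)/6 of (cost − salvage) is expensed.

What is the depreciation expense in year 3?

Depreciable base = $10,132 − $100 = $10,032.
Sum of the years' digits = 3+2+1 = 6.
Year 1: $10,032 × 3/6 = $5,016. Book value $5,116.
Year 2: $10,032 × 2/6 = $3,344. Book value $1,772.
Year 3: $10,032 × 1/6 = $1,672. Book value $100.

$1,672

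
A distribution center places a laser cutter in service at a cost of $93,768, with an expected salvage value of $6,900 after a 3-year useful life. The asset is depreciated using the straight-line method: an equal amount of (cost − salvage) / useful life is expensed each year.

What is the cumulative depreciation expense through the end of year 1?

$28,956

Depreciable base = $93,768 − $6,900 = $86,868.
Annual expense = $86,868 / 3 = $28,956.
End of year 1: book value $64,812.
Accumulated through year 1 = $93,768 − $64,812 = $28,956.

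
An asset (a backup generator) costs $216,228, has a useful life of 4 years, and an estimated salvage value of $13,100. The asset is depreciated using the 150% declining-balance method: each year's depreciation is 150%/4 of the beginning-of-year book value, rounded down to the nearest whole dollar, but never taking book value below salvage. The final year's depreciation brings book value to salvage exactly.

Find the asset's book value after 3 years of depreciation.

Depreciable base = $216,228 − $13,100 = $203,128.
Year 1: ⌊$216,228 × 150%/4⌋ = $81,085. Book value $135,143.
Year 2: ⌊$135,143 × 150%/4⌋ = $50,678. Book value $84,465.
Year 3: ⌊$84,465 × 150%/4⌋ = $31,674. Book value $52,791.

$52,791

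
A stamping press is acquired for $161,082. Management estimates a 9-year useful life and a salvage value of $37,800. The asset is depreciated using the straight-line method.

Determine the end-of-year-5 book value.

$92,592

Depreciable base = $161,082 − $37,800 = $123,282.
Annual expense = $123,282 / 9 = $13,698.
End of year 1: book value $147,384.
End of year 2: book value $133,686.
End of year 3: book value $119,988.
End of year 4: book value $106,290.
End of year 5: book value $92,592.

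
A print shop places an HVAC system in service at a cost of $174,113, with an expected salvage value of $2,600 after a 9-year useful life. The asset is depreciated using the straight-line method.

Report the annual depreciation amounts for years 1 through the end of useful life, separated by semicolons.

Depreciable base = $174,113 − $2,600 = $171,513.
Annual expense = $171,513 / 9 = $19,057.
End of year 1: book value $155,056.
End of year 2: book value $135,999.
End of year 3: book value $116,942.
End of year 4: book value $97,885.
End of year 5: book value $78,828.
End of year 6: book value $59,771.
End of year 7: book value $40,714.
End of year 8: book value $21,657.
End of year 9: book value $2,600.

$19,057; $19,057; $19,057; $19,057; $19,057; $19,057; $19,057; $19,057; $19,057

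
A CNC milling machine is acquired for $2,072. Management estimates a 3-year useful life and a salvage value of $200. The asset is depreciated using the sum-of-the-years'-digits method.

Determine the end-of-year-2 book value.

$512

Depreciable base = $2,072 − $200 = $1,872.
Sum of the years' digits = 3+2+1 = 6.
Year 1: $1,872 × 3/6 = $936. Book value $1,136.
Year 2: $1,872 × 2/6 = $624. Book value $512.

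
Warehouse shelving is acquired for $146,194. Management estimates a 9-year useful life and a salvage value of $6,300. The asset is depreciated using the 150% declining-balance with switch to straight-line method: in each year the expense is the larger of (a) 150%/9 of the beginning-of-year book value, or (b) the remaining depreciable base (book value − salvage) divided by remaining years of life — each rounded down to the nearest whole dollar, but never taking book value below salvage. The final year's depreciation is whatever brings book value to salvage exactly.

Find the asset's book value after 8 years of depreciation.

Depreciable base = $146,194 − $6,300 = $139,894.
Year 1: DB = ⌊$146,194 × 150%/9⌋ = $24,365; SL = ⌊$139,894/9⌋ = $15,543 → take DB $24,365. Book value $121,829.
Year 2: DB = ⌊$121,829 × 150%/9⌋ = $20,304; SL = ⌊$115,529/8⌋ = $14,441 → take DB $20,304. Book value $101,525.
Year 3: DB = ⌊$101,525 × 150%/9⌋ = $16,920; SL = ⌊$95,225/7⌋ = $13,603 → take DB $16,920. Book value $84,605.
Year 4: DB = ⌊$84,605 × 150%/9⌋ = $14,100; SL = ⌊$78,305/6⌋ = $13,050 → take DB $14,100. Book value $70,505.
Year 5: DB = ⌊$70,505 × 150%/9⌋ = $11,750; SL = ⌊$64,205/5⌋ = $12,841 → take SL $12,841. Book value $57,664.
Year 6: DB = ⌊$57,664 × 150%/9⌋ = $9,610; SL = ⌊$51,364/4⌋ = $12,841 → take SL $12,841. Book value $44,823.
Year 7: DB = ⌊$44,823 × 150%/9⌋ = $7,470; SL = ⌊$38,523/3⌋ = $12,841 → take SL $12,841. Book value $31,982.
Year 8: DB = ⌊$31,982 × 150%/9⌋ = $5,330; SL = ⌊$25,682/2⌋ = $12,841 → take SL $12,841. Book value $19,141.

$19,141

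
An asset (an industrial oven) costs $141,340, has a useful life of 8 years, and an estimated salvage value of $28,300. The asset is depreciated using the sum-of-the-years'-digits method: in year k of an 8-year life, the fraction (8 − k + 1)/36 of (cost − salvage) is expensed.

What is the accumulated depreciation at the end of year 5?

Depreciable base = $141,340 − $28,300 = $113,040.
Sum of the years' digits = 8+7+6+5+4+3+2+1 = 36.
Year 1: $113,040 × 8/36 = $25,120. Book value $116,220.
Year 2: $113,040 × 7/36 = $21,980. Book value $94,240.
Year 3: $113,040 × 6/36 = $18,840. Book value $75,400.
Year 4: $113,040 × 5/36 = $15,700. Book value $59,700.
Year 5: $113,040 × 4/36 = $12,560. Book value $47,140.
Accumulated through year 5 = $141,340 − $47,140 = $94,200.

$94,200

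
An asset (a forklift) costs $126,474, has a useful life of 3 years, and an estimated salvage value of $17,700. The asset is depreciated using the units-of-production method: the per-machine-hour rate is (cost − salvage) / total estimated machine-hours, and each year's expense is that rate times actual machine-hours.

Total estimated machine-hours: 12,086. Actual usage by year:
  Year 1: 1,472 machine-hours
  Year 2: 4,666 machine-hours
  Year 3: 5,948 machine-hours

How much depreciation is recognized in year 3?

$53,532

Depreciable base = $126,474 − $17,700 = $108,774.
Rate = $108,774 / 12,086 machine-hours = $9 per machine-hour.
Year 1: 1,472 × $9 = $13,248. Book value $113,226.
Year 2: 4,666 × $9 = $41,994. Book value $71,232.
Year 3: 5,948 × $9 = $53,532. Book value $17,700.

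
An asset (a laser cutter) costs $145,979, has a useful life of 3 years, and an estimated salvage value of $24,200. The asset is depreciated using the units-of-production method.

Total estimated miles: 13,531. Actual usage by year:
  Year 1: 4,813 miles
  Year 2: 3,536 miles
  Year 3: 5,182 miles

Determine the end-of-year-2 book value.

Depreciable base = $145,979 − $24,200 = $121,779.
Rate = $121,779 / 13,531 miles = $9 per mile.
Year 1: 4,813 × $9 = $43,317. Book value $102,662.
Year 2: 3,536 × $9 = $31,824. Book value $70,838.

$70,838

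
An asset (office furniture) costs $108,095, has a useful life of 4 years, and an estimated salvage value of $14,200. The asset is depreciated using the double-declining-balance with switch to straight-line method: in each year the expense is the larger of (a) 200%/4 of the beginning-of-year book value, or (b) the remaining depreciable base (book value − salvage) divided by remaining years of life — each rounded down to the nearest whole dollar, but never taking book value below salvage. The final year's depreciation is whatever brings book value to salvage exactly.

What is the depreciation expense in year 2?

Depreciable base = $108,095 − $14,200 = $93,895.
Year 1: DB = ⌊$108,095 × 200%/4⌋ = $54,047; SL = ⌊$93,895/4⌋ = $23,473 → take DB $54,047. Book value $54,048.
Year 2: DB = ⌊$54,048 × 200%/4⌋ = $27,024; SL = ⌊$39,848/3⌋ = $13,282 → take DB $27,024. Book value $27,024.

$27,024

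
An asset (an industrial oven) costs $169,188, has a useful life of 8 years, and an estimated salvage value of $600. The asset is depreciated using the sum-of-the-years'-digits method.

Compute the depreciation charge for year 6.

Depreciable base = $169,188 − $600 = $168,588.
Sum of the years' digits = 8+7+6+5+4+3+2+1 = 36.
Year 1: $168,588 × 8/36 = $37,464. Book value $131,724.
Year 2: $168,588 × 7/36 = $32,781. Book value $98,943.
Year 3: $168,588 × 6/36 = $28,098. Book value $70,845.
Year 4: $168,588 × 5/36 = $23,415. Book value $47,430.
Year 5: $168,588 × 4/36 = $18,732. Book value $28,698.
Year 6: $168,588 × 3/36 = $14,049. Book value $14,649.

$14,049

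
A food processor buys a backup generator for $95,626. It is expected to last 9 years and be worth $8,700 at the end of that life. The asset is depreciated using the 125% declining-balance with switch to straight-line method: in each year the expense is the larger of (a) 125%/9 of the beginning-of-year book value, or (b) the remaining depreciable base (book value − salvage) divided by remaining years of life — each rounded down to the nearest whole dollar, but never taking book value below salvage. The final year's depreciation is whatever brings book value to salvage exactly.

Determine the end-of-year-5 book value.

$43,608

Depreciable base = $95,626 − $8,700 = $86,926.
Year 1: DB = ⌊$95,626 × 125%/9⌋ = $13,281; SL = ⌊$86,926/9⌋ = $9,658 → take DB $13,281. Book value $82,345.
Year 2: DB = ⌊$82,345 × 125%/9⌋ = $11,436; SL = ⌊$73,645/8⌋ = $9,205 → take DB $11,436. Book value $70,909.
Year 3: DB = ⌊$70,909 × 125%/9⌋ = $9,848; SL = ⌊$62,209/7⌋ = $8,887 → take DB $9,848. Book value $61,061.
Year 4: DB = ⌊$61,061 × 125%/9⌋ = $8,480; SL = ⌊$52,361/6⌋ = $8,726 → take SL $8,726. Book value $52,335.
Year 5: DB = ⌊$52,335 × 125%/9⌋ = $7,268; SL = ⌊$43,635/5⌋ = $8,727 → take SL $8,727. Book value $43,608.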